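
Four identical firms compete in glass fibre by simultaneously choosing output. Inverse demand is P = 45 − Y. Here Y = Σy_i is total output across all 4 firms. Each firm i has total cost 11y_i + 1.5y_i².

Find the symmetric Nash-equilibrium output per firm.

A representative firm's profit is π_i = y_i(45 − Y) − 11y_i − 1.5y_i², with Y = y_i + Σ_{j≠i} y_j.
First-order condition: 34 − 5y_i − Σ_{j≠i} y_j = 0.
In a symmetric equilibrium every firm chooses the same y, so Σ_{j≠i} y_j = 3y. The condition becomes 34 − 8y = 0, giving y = 34/8 = 4.25.

4.25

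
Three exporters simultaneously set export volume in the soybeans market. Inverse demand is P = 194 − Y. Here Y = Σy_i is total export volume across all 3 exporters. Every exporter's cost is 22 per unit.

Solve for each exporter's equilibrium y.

A representative exporter's profit is π_i = y_i(194 − Y) − 22y_i, with Y = y_i + Σ_{j≠i} y_j.
First-order condition: 172 − 2y_i − Σ_{j≠i} y_j = 0.
Imposing symmetry (y_j = y for all j) turns Σ_{j≠i} y_j into 2y, so 172 = 4y and y = 43.

43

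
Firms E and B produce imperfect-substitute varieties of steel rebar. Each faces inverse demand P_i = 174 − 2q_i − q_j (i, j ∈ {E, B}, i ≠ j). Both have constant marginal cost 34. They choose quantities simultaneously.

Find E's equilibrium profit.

1568

Firm E's profit: π = q_E(174 − 2q_E − q_B) − 34q_E.
∂π/∂q_E = 140 − 4q_E − q_B = 0 ⇒ q_E = 35 − 0.25q_B.
By symmetry q_B = q_E; substituting into the reaction function, 1.25q_E = 35 and q_E = 28.
P_E = 174 − 2·28 − 28 = 90.
Profit = (90 − 34)·28 = 1568.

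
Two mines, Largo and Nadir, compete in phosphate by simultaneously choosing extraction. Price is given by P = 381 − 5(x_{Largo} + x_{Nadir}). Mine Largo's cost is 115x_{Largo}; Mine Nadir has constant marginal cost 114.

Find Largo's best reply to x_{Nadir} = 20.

Mine Largo's profit: π = x_{Largo}(381 − 5(x_{Largo} + x_{Nadir})) − 115x_{Largo}.
∂π/∂x_{Largo} = 266 − 10x_{Largo} − 5x_{Nadir} = 0, so x_{Largo} = 26.6 − 0.5x_{Nadir}.
At x_{Nadir} = 20: x_{Largo} = 26.6 − 0.5·20 = 16.6.

16.6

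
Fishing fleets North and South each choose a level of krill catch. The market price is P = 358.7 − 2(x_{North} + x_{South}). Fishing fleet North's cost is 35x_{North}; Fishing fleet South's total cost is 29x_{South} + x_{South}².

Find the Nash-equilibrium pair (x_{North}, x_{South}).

Fishing fleet North's profit: π = x_{North}(358.7 − 2(x_{North} + x_{South})) − 35x_{North}.
∂π/∂x_{North} = 323.7 − 4x_{North} − 2x_{South} = 0, so x_{North} = 80.925 − 0.5x_{South}.
For South: ∂π/∂x_{South} = 329.7 − 6x_{South} − 2x_{North} = 0 ⇒ x_{South} = 54.95 − (1/3)x_{North}.
Solving the two reaction functions simultaneously: (1 − (−0.5)(−1/3))x_{North} = 80.925 − 0.5·54.95, so (5/6)x_{North} = 53.45 and x_{North} = 64.14.
Then x_{South} = 54.95 − (1/3)·64.14 = 33.57.

64.14, 33.57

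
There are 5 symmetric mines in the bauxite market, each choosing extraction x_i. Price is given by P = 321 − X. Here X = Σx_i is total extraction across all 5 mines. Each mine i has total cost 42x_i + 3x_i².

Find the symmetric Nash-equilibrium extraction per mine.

23.25

A representative mine's profit is π_i = x_i(321 − X) − 42x_i − 3x_i², with X = x_i + Σ_{j≠i} x_j.
First-order condition: 279 − 8x_i − Σ_{j≠i} x_j = 0.
With identical mines, set every x_j = x: then 279 − 8x − 4x = 0, i.e. x = 279/12 = 23.25.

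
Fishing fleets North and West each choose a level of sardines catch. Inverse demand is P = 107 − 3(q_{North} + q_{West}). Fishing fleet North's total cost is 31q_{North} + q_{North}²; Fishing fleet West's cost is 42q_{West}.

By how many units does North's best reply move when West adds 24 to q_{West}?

-9

Fishing fleet North's profit: π = q_{North}(107 − 3(q_{North} + q_{West})) − 31q_{North} − q_{North}².
∂π/∂q_{North} = 76 − 8q_{North} − 3q_{West} = 0, so q_{North} = 9.5 − 0.375q_{West}.
The reaction-function slope is −0.375, so a 24-unit rise in q_{West} moves q_{North} by −0.375 × 24 = −9. North's best response falls — the actions are strategic substitutes.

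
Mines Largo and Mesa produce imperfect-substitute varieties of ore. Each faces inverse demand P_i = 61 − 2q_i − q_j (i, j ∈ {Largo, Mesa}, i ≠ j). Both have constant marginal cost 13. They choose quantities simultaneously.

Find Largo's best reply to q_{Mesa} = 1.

11.75

Mine Largo's profit: π = q_{Largo}(61 − 2q_{Largo} − q_{Mesa}) − 13q_{Largo}.
∂π/∂q_{Largo} = 48 − 4q_{Largo} − q_{Mesa} = 0 ⇒ q_{Largo} = 12 − 0.25q_{Mesa}.
At q_{Mesa} = 1: q_{Largo} = 12 − 0.25·1 = 11.75.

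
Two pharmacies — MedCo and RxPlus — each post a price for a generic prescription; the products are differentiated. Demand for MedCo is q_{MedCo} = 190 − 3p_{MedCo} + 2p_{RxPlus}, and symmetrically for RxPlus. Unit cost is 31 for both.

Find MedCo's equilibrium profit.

MedCo's profit: π = (p_{MedCo} − 31)(190 − 3p_{MedCo} + 2p_{RxPlus}).
∂π/∂p_{MedCo} = 283 − 6p_{MedCo} + 2p_{RxPlus} = 0 ⇒ p_{MedCo} = 283/6 + (1/3)p_{RxPlus}.
The game is symmetric, so in equilibrium p_{RxPlus} = p_{MedCo}: the reaction function gives (2/3)p_{MedCo} = 283/6, hence p_{MedCo} = 70.75.
q_{MedCo} = 190 − 3·70.75 + 2·70.75 = 119.25.
Profit = (70.75 − 31)·119.25 = 4740.1875.

4740.1875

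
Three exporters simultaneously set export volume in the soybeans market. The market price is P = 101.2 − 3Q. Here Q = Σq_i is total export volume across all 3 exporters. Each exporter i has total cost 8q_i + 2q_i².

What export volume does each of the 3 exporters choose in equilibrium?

A representative exporter's profit is π_i = q_i(101.2 − 3Q) − 8q_i − 2q_i², with Q = q_i + Σ_{j≠i} q_j.
First-order condition: 93.2 − 10q_i − 3Σ_{j≠i} q_j = 0.
Imposing symmetry (q_j = q for all j) turns Σ_{j≠i} q_j into 2q, so 93.2 = 16q and q = 5.825.

5.825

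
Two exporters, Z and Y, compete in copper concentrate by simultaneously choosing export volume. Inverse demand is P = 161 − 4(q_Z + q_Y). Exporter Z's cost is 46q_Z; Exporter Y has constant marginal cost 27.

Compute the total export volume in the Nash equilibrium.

20.75

Exporter Z's profit: π = q_Z(161 − 4(q_Z + q_Y)) − 46q_Z.
∂π/∂q_Z = 115 − 8q_Z − 4q_Y = 0, so q_Z = 14.375 − 0.5q_Y.
By the same steps for Y: q_Y = 16.75 − 0.5q_Z.
Plugging q_Y into Z's best response: q_Z = 14.375 − 0.5(16.75 − 0.5q_Z) ⇒ 0.75q_Z = 6, so q_Z = 8.
Then q_Y = 16.75 − 0.5·8 = 12.75.
Total export volume: 8 + 12.75 = 20.75.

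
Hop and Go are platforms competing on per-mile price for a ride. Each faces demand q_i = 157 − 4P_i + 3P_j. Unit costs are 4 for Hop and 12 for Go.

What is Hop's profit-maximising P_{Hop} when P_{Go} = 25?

Hop's profit: π = (P_{Hop} − 4)(157 − 4P_{Hop} + 3P_{Go}).
∂π/∂P_{Hop} = 173 − 8P_{Hop} + 3P_{Go} = 0 ⇒ P_{Hop} = 21.625 + 0.375P_{Go}.
At P_{Go} = 25: P_{Hop} = 21.625 + 0.375·25 = 31.

31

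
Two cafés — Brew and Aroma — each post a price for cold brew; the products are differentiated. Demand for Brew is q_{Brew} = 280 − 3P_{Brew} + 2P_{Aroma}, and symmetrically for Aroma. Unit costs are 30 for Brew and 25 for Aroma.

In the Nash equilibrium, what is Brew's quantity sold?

184.6875

Brew's profit: π = (P_{Brew} − 30)(280 − 3P_{Brew} + 2P_{Aroma}).
∂π/∂P_{Brew} = 370 − 6P_{Brew} + 2P_{Aroma} = 0 ⇒ P_{Brew} = 185/3 + (1/3)P_{Aroma}.
Similarly P_{Aroma} = 355/6 + (1/3)P_{Brew}.
Solving the two reaction functions simultaneously: (1 − (1/3)(1/3))P_{Brew} = 185/3 + (1/3)·(355/6), so (8/9)P_{Brew} = 1465/18 and P_{Brew} = 91.5625.
Then P_{Aroma} = 355/6 + (1/3)·91.5625 = 89.6875.
q_{Brew} = 280 − 3·91.5625 + 2·89.6875 = 184.6875.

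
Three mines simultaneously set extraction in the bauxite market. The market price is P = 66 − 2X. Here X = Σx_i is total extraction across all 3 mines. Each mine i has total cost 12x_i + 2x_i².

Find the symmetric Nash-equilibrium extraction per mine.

A representative mine's profit is π_i = x_i(66 − 2X) − 12x_i − 2x_i², with X = x_i + Σ_{j≠i} x_j.
First-order condition: 54 − 8x_i − 2Σ_{j≠i} x_j = 0.
Imposing symmetry (x_j = x for all j) turns Σ_{j≠i} x_j into 2x, so 54 = 12x and x = 4.5.

4.5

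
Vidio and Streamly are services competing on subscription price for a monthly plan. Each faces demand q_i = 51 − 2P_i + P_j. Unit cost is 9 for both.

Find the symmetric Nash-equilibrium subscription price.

Vidio's profit: π = (P_{Vidio} − 9)(51 − 2P_{Vidio} + P_{Streamly}).
∂π/∂P_{Vidio} = 69 − 4P_{Vidio} + P_{Streamly} = 0 ⇒ P_{Vidio} = 17.25 + 0.25P_{Streamly}.
Setting P_{Vidio} = P_{Streamly} in the reaction function: P_{Vidio} = 17.25 + 0.25P_{Vidio}, so P_{Vidio} = 17.25 / 0.75 = 23.

23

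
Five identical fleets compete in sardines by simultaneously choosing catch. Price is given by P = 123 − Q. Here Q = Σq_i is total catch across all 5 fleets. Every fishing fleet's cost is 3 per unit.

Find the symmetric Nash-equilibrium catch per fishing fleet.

20

A representative fishing fleet's profit is π_i = q_i(123 − Q) − 3q_i, with Q = q_i + Σ_{j≠i} q_j.
First-order condition: 120 − 2q_i − Σ_{j≠i} q_j = 0.
In a symmetric equilibrium every fishing fleet chooses the same q, so Σ_{j≠i} q_j = 4q. The condition becomes 120 − 6q = 0, giving q = 120/6 = 20.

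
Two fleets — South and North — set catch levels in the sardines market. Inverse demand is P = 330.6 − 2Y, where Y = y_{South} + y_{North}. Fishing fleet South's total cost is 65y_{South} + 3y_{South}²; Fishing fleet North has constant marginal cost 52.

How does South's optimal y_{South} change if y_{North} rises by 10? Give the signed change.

Fishing fleet South's profit: π = y_{South}(330.6 − 2(y_{South} + y_{North})) − 65y_{South} − 3y_{South}².
∂π/∂y_{South} = 265.6 − 10y_{South} − 2y_{North} = 0, so y_{South} = 26.56 − 0.2y_{North}.
The reaction-function slope is −0.2, so a 10-unit rise in y_{North} moves y_{South} by −0.2 × 10 = −2. South's best response falls — the actions are strategic substitutes.

-2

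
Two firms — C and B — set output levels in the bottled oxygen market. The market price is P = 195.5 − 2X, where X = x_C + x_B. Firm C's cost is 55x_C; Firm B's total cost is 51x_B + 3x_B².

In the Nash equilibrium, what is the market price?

117

Firm C's profit: π = x_C(195.5 − 2(x_C + x_B)) − 55x_C.
∂π/∂x_C = 140.5 − 4x_C − 2x_B = 0, so x_C = 35.125 − 0.5x_B.
For B: ∂π/∂x_B = 144.5 − 10x_B − 2x_C = 0 ⇒ x_B = 14.45 − 0.2x_C.
Solving the two reaction functions simultaneously: (1 − (−0.5)(−0.2))x_C = 35.125 − 0.5·14.45, so 0.9x_C = 27.9 and x_C = 31.
Then x_B = 14.45 − 0.2·31 = 8.25.
Equilibrium price: P = 195.5 − 2·39.25 = 117.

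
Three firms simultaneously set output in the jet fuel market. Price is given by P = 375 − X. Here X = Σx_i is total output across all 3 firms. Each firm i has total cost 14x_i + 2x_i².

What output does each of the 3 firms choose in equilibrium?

A representative firm's profit is π_i = x_i(375 − X) − 14x_i − 2x_i², with X = x_i + Σ_{j≠i} x_j.
First-order condition: 361 − 6x_i − Σ_{j≠i} x_j = 0.
Imposing symmetry (x_j = x for all j) turns Σ_{j≠i} x_j into 2x, so 361 = 8x and x = 45.125.

45.125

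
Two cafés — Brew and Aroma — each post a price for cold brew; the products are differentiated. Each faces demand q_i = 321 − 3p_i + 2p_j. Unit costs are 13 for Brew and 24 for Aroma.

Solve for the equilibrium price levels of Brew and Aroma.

92.0625, 96.1875

Brew's profit: π = (p_{Brew} − 13)(321 − 3p_{Brew} + 2p_{Aroma}).
∂π/∂p_{Brew} = 360 − 6p_{Brew} + 2p_{Aroma} = 0 ⇒ p_{Brew} = 60 + (1/3)p_{Aroma}.
Similarly p_{Aroma} = 65.5 + (1/3)p_{Brew}.
Substituting the second reaction function into the first: p_{Brew} = 60 + (1/3)(65.5 + (1/3)p_{Brew}), which gives (8/9)p_{Brew} = 491/6 ⇒ p_{Brew} = 92.0625.
Then p_{Aroma} = 65.5 + (1/3)·92.0625 = 96.1875.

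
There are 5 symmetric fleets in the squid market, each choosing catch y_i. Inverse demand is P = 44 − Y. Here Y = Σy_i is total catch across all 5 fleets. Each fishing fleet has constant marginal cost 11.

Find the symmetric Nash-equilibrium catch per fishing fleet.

A representative fishing fleet's profit is π_i = y_i(44 − Y) − 11y_i, with Y = y_i + Σ_{j≠i} y_j.
First-order condition: 33 − 2y_i − Σ_{j≠i} y_j = 0.
Imposing symmetry (y_j = y for all j) turns Σ_{j≠i} y_j into 4y, so 33 = 6y and y = 5.5.

5.5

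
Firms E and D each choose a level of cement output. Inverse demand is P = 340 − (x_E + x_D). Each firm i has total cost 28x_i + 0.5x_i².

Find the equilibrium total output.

156

Firm E's profit: π = x_E(340 − (x_E + x_D)) − 28x_E − 0.5x_E².
∂π/∂x_E = 312 − 3x_E − x_D = 0, so x_E = 104 − (1/3)x_D.
By symmetry x_D = x_E; substituting into the reaction function, (4/3)x_E = 104 and x_E = 78.
Total output: 78 + 78 = 156.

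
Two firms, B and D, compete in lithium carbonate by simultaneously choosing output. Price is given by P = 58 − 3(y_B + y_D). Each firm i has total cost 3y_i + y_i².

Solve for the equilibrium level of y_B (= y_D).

5

Firm B's profit: π = y_B(58 − 3(y_B + y_D)) − 3y_B − y_B².
∂π/∂y_B = 55 − 8y_B − 3y_D = 0, so y_B = 6.875 − 0.375y_D.
The game is symmetric, so in equilibrium y_D = y_B: the reaction function gives 1.375y_B = 6.875, hence y_B = 5.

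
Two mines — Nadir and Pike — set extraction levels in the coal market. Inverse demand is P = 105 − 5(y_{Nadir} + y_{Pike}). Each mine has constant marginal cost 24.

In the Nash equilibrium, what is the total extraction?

Mine Nadir's profit: π = y_{Nadir}(105 − 5(y_{Nadir} + y_{Pike})) − 24y_{Nadir}.
∂π/∂y_{Nadir} = 81 − 10y_{Nadir} − 5y_{Pike} = 0, so y_{Nadir} = 8.1 − 0.5y_{Pike}.
By symmetry y_{Pike} = y_{Nadir}; substituting into the reaction function, 1.5y_{Nadir} = 8.1 and y_{Nadir} = 5.4.
Total extraction: 5.4 + 5.4 = 10.8.

10.8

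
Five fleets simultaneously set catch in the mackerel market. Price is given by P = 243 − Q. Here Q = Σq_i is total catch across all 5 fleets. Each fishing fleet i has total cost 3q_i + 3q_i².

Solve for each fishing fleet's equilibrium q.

20

A representative fishing fleet's profit is π_i = q_i(243 − Q) − 3q_i − 3q_i², with Q = q_i + Σ_{j≠i} q_j.
First-order condition: 240 − 8q_i − Σ_{j≠i} q_j = 0.
With identical fishing fleets, set every q_j = q: then 240 − 8q − 4q = 0, i.e. q = 240/12 = 20.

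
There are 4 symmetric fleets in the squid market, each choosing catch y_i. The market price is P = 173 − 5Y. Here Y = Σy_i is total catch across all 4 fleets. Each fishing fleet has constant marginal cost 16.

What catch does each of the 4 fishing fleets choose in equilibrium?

A representative fishing fleet's profit is π_i = y_i(173 − 5Y) − 16y_i, with Y = y_i + Σ_{j≠i} y_j.
First-order condition: 157 − 10y_i − 5Σ_{j≠i} y_j = 0.
Imposing symmetry (y_j = y for all j) turns Σ_{j≠i} y_j into 3y, so 157 = 25y and y = 6.28.

6.28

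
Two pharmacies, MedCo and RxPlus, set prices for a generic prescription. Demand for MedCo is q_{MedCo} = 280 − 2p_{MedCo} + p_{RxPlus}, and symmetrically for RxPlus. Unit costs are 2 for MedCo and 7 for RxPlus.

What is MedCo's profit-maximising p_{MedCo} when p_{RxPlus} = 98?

MedCo's profit: π = (p_{MedCo} − 2)(280 − 2p_{MedCo} + p_{RxPlus}).
∂π/∂p_{MedCo} = 284 − 4p_{MedCo} + p_{RxPlus} = 0 ⇒ p_{MedCo} = 71 + 0.25p_{RxPlus}.
At p_{RxPlus} = 98: p_{MedCo} = 71 + 0.25·98 = 95.5.

95.5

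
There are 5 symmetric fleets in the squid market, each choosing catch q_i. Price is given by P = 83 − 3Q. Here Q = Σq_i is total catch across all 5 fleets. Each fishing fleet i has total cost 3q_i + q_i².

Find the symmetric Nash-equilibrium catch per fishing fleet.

4

A representative fishing fleet's profit is π_i = q_i(83 − 3Q) − 3q_i − q_i², with Q = q_i + Σ_{j≠i} q_j.
First-order condition: 80 − 8q_i − 3Σ_{j≠i} q_j = 0.
With identical fishing fleets, set every q_j = q: then 80 − 8q − 12q = 0, i.e. q = 80/20 = 4.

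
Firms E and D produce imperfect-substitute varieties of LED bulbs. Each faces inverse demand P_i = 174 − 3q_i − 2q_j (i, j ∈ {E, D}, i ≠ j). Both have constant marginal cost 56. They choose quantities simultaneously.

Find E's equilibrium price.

100.25

Firm E's profit: π = q_E(174 − 3q_E − 2q_D) − 56q_E.
∂π/∂q_E = 118 − 6q_E − 2q_D = 0 ⇒ q_E = 59/3 − (1/3)q_D.
Setting q_E = q_D in the reaction function: q_E = 59/3 − (1/3)q_E, so q_E = (59/3) / (4/3) = 14.75.
P_E = 174 − 3·14.75 − 2·14.75 = 100.25.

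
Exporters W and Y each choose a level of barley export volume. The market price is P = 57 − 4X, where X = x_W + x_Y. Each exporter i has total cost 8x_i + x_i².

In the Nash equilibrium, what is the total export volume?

7

Exporter W's profit: π = x_W(57 − 4(x_W + x_Y)) − 8x_W − x_W².
∂π/∂x_W = 49 − 10x_W − 4x_Y = 0, so x_W = 4.9 − 0.4x_Y.
The game is symmetric, so in equilibrium x_Y = x_W: the reaction function gives 1.4x_W = 4.9, hence x_W = 3.5.
Total export volume: 3.5 + 3.5 = 7.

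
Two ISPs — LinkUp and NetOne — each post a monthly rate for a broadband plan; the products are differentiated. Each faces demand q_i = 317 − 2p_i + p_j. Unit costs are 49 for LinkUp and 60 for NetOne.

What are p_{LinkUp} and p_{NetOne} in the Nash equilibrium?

LinkUp's profit: π = (p_{LinkUp} − 49)(317 − 2p_{LinkUp} + p_{NetOne}).
∂π/∂p_{LinkUp} = 415 − 4p_{LinkUp} + p_{NetOne} = 0 ⇒ p_{LinkUp} = 103.75 + 0.25p_{NetOne}.
Similarly p_{NetOne} = 109.25 + 0.25p_{LinkUp}.
Plugging p_{NetOne} into LinkUp's best response: p_{LinkUp} = 103.75 + 0.25(109.25 + 0.25p_{LinkUp}) ⇒ 0.9375p_{LinkUp} = 131.0625, so p_{LinkUp} = 139.8.
Then p_{NetOne} = 109.25 + 0.25·139.8 = 144.2.

139.8, 144.2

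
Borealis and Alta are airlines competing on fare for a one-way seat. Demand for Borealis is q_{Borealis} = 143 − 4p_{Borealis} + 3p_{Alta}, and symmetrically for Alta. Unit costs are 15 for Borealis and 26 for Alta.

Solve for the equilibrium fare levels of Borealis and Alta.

43, 47

Borealis's profit: π = (p_{Borealis} − 15)(143 − 4p_{Borealis} + 3p_{Alta}).
∂π/∂p_{Borealis} = 203 − 8p_{Borealis} + 3p_{Alta} = 0 ⇒ p_{Borealis} = 25.375 + 0.375p_{Alta}.
Similarly p_{Alta} = 30.875 + 0.375p_{Borealis}.
Substituting the second reaction function into the first: p_{Borealis} = 25.375 + 0.375(30.875 + 0.375p_{Borealis}), which gives (55/64)p_{Borealis} = 2365/64 ⇒ p_{Borealis} = 43.
Then p_{Alta} = 30.875 + 0.375·43 = 47.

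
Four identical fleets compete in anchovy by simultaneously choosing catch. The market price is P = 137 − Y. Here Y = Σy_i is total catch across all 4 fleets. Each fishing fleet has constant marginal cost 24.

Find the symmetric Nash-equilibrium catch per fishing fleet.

A representative fishing fleet's profit is π_i = y_i(137 − Y) − 24y_i, with Y = y_i + Σ_{j≠i} y_j.
First-order condition: 113 − 2y_i − Σ_{j≠i} y_j = 0.
In a symmetric equilibrium every fishing fleet chooses the same y, so Σ_{j≠i} y_j = 3y. The condition becomes 113 − 5y = 0, giving y = 113/5 = 22.6.

22.6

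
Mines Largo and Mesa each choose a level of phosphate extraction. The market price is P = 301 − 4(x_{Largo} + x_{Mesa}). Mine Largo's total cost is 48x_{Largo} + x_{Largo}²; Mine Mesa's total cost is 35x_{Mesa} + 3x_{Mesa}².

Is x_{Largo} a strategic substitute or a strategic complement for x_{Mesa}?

Mine Largo's profit: π = x_{Largo}(301 − 4(x_{Largo} + x_{Mesa})) − 48x_{Largo} − x_{Largo}².
∂π/∂x_{Largo} = 253 − 10x_{Largo} − 4x_{Mesa} = 0, so x_{Largo} = 25.3 − 0.4x_{Mesa}.
The best-response slope dx_{Largo}/dx_{Mesa} = −0.4 < 0: the reaction function is downward-sloping, so the choices are strategic substitutes.

strategic substitutes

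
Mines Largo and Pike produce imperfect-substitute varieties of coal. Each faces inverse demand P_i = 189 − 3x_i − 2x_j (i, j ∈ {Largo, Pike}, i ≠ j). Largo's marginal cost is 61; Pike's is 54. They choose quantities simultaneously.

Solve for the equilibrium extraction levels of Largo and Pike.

Mine Largo's profit: π = x_{Largo}(189 − 3x_{Largo} − 2x_{Pike}) − 61x_{Largo}.
∂π/∂x_{Largo} = 128 − 6x_{Largo} − 2x_{Pike} = 0 ⇒ x_{Largo} = 64/3 − (1/3)x_{Pike}.
Similarly x_{Pike} = 22.5 − (1/3)x_{Largo}.
Plugging x_{Pike} into Largo's best response: x_{Largo} = 64/3 − (1/3)(22.5 − (1/3)x_{Largo}) ⇒ (8/9)x_{Largo} = 83/6, so x_{Largo} = 15.5625.
Then x_{Pike} = 22.5 − (1/3)·15.5625 = 17.3125.

15.5625, 17.3125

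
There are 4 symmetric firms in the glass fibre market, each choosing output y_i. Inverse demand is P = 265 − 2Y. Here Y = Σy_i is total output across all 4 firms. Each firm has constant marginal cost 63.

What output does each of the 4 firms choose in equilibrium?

A representative firm's profit is π_i = y_i(265 − 2Y) − 63y_i, with Y = y_i + Σ_{j≠i} y_j.
First-order condition: 202 − 4y_i − 2Σ_{j≠i} y_j = 0.
Imposing symmetry (y_j = y for all j) turns Σ_{j≠i} y_j into 3y, so 202 = 10y and y = 20.2.

20.2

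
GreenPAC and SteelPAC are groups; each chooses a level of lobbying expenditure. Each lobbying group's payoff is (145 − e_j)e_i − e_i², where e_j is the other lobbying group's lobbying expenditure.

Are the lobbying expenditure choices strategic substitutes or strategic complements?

GreenPAC's payoff is (145 − e_S)e_G − e_G².
∂π/∂e_G = 145 − e_S − 2e_G = 0, so e_G = 72.5 − 0.5e_S.
The best-response slope de_G/de_S = −0.5 < 0: the reaction function is downward-sloping, so the choices are strategic substitutes.

strategic substitutes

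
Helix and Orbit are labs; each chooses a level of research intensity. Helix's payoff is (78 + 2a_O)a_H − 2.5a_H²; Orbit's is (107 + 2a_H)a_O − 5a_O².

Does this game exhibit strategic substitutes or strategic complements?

Expanding Helix's payoff: 78a_H + 2a_Oa_H − 2.5a_H².
∂π/∂a_H = 78 + 2a_O − 5a_H = 0, so a_H = 15.6 + 0.4a_O.
The best-response slope da_H/da_O = 0.4 > 0: the reaction function is upward-sloping, so the choices are strategic complements.

strategic complements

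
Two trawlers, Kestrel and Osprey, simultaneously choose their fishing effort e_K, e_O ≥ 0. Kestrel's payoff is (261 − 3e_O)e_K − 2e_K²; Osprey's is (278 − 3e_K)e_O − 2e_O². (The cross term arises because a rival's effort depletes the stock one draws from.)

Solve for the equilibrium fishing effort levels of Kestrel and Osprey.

30, 47

Expanding Kestrel's payoff: 261e_K − 3e_Oe_K − 2e_K².
∂π/∂e_K = 261 − 3e_O − 4e_K = 0, so e_K = 65.25 − 0.75e_O.
Likewise for Osprey: e_O = 69.5 − 0.75e_K.
Substituting the second reaction function into the first: e_K = 65.25 − 0.75(69.5 − 0.75e_K), which gives 0.4375e_K = 13.125 ⇒ e_K = 30.
Then e_O = 69.5 − 0.75·30 = 47.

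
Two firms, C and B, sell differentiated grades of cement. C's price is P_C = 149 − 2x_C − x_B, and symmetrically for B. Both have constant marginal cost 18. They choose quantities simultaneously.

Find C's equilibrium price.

Firm C's profit: π = x_C(149 − 2x_C − x_B) − 18x_C.
∂π/∂x_C = 131 − 4x_C − x_B = 0 ⇒ x_C = 32.75 − 0.25x_B.
Setting x_C = x_B in the reaction function: x_C = 32.75 − 0.25x_C, so x_C = 32.75 / 1.25 = 26.2.
P_C = 149 − 2·26.2 − 26.2 = 70.4.

70.4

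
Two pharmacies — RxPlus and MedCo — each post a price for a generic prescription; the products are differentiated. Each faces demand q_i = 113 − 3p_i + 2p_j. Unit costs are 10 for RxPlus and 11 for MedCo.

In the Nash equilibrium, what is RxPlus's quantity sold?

77.8125

RxPlus's profit: π = (p_{RxPlus} − 10)(113 − 3p_{RxPlus} + 2p_{MedCo}).
∂π/∂p_{RxPlus} = 143 − 6p_{RxPlus} + 2p_{MedCo} = 0 ⇒ p_{RxPlus} = 143/6 + (1/3)p_{MedCo}.
Similarly p_{MedCo} = 73/3 + (1/3)p_{RxPlus}.
Plugging p_{MedCo} into RxPlus's best response: p_{RxPlus} = 143/6 + (1/3)(73/3 + (1/3)p_{RxPlus}) ⇒ (8/9)p_{RxPlus} = 575/18, so p_{RxPlus} = 35.9375.
Then p_{MedCo} = 73/3 + (1/3)·35.9375 = 36.3125.
q_{RxPlus} = 113 − 3·35.9375 + 2·36.3125 = 77.8125.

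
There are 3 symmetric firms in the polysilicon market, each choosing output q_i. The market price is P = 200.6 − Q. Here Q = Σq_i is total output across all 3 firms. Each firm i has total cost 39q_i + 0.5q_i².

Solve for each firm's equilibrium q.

32.32

A representative firm's profit is π_i = q_i(200.6 − Q) − 39q_i − 0.5q_i², with Q = q_i + Σ_{j≠i} q_j.
First-order condition: 161.6 − 3q_i − Σ_{j≠i} q_j = 0.
With identical firms, set every q_j = q: then 161.6 − 3q − 2q = 0, i.e. q = 161.6/5 = 32.32.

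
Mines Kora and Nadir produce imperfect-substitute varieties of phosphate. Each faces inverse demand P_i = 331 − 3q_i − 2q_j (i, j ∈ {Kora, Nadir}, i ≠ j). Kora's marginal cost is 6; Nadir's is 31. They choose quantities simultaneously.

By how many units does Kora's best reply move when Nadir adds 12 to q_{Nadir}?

Mine Kora's profit: π = q_{Kora}(331 − 3q_{Kora} − 2q_{Nadir}) − 6q_{Kora}.
∂π/∂q_{Kora} = 325 − 6q_{Kora} − 2q_{Nadir} = 0 ⇒ q_{Kora} = 325/6 − (1/3)q_{Nadir}.
The reaction-function slope is −1/3, so a 12-unit rise in q_{Nadir} moves q_{Kora} by −1/3 × 12 = −4. Kora's best response falls — the actions are strategic substitutes.

-4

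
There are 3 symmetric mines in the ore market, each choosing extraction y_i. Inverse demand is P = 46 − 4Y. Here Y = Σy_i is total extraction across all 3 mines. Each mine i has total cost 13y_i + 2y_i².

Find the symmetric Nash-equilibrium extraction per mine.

A representative mine's profit is π_i = y_i(46 − 4Y) − 13y_i − 2y_i², with Y = y_i + Σ_{j≠i} y_j.
First-order condition: 33 − 12y_i − 4Σ_{j≠i} y_j = 0.
In a symmetric equilibrium every mine chooses the same y, so Σ_{j≠i} y_j = 2y. The condition becomes 33 − 20y = 0, giving y = 33/20 = 1.65.

1.65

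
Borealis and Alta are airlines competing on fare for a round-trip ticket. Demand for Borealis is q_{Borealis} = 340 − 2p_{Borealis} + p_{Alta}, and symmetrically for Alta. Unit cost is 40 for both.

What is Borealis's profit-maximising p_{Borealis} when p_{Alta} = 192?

153

Borealis's profit: π = (p_{Borealis} − 40)(340 − 2p_{Borealis} + p_{Alta}).
∂π/∂p_{Borealis} = 420 − 4p_{Borealis} + p_{Alta} = 0 ⇒ p_{Borealis} = 105 + 0.25p_{Alta}.
At p_{Alta} = 192: p_{Borealis} = 105 + 0.25·192 = 153.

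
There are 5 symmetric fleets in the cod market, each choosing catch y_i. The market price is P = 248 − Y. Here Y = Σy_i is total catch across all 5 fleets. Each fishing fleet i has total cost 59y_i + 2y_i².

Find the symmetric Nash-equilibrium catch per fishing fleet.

A representative fishing fleet's profit is π_i = y_i(248 − Y) − 59y_i − 2y_i², with Y = y_i + Σ_{j≠i} y_j.
First-order condition: 189 − 6y_i − Σ_{j≠i} y_j = 0.
With identical fishing fleets, set every y_j = y: then 189 − 6y − 4y = 0, i.e. y = 189/10 = 18.9.

18.9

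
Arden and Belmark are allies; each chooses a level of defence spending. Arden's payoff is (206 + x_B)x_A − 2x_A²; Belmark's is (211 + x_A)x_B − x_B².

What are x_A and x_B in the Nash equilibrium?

Expanding Arden's payoff: 206x_A + x_Bx_A − 2x_A².
∂π/∂x_A = 206 + x_B − 4x_A = 0, so x_A = 51.5 + 0.25x_B.
Likewise for Belmark: x_B = 105.5 + 0.5x_A.
Substituting the second reaction function into the first: x_A = 51.5 + 0.25(105.5 + 0.5x_A), which gives 0.875x_A = 77.875 ⇒ x_A = 89.
Then x_B = 105.5 + 0.5·89 = 150.

89, 150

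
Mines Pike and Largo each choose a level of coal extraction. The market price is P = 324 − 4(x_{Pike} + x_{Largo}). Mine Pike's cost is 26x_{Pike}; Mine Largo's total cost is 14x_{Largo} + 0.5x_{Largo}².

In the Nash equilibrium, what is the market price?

Mine Pike's profit: π = x_{Pike}(324 − 4(x_{Pike} + x_{Largo})) − 26x_{Pike}.
∂π/∂x_{Pike} = 298 − 8x_{Pike} − 4x_{Largo} = 0, so x_{Pike} = 37.25 − 0.5x_{Largo}.
For Largo: ∂π/∂x_{Largo} = 310 − 9x_{Largo} − 4x_{Pike} = 0 ⇒ x_{Largo} = 310/9 − (4/9)x_{Pike}.
Substituting the second reaction function into the first: x_{Pike} = 37.25 − 0.5(310/9 − (4/9)x_{Pike}), which gives (7/9)x_{Pike} = 721/36 ⇒ x_{Pike} = 25.75.
Then x_{Largo} = 310/9 − (4/9)·25.75 = 23.
Equilibrium price: P = 324 − 4·48.75 = 129.

129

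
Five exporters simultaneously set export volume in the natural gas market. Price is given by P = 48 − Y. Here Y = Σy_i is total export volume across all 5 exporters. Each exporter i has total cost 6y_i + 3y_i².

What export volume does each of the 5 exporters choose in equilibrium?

3.5

A representative exporter's profit is π_i = y_i(48 − Y) − 6y_i − 3y_i², with Y = y_i + Σ_{j≠i} y_j.
First-order condition: 42 − 8y_i − Σ_{j≠i} y_j = 0.
With identical exporters, set every y_j = y: then 42 − 8y − 4y = 0, i.e. y = 42/12 = 3.5.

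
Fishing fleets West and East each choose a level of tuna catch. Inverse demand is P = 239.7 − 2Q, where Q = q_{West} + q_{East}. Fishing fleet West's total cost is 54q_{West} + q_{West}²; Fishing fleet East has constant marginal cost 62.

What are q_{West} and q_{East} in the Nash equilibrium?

19.37, 34.74

Fishing fleet West's profit: π = q_{West}(239.7 − 2(q_{West} + q_{East})) − 54q_{West} − q_{West}².
∂π/∂q_{West} = 185.7 − 6q_{West} − 2q_{East} = 0, so q_{West} = 30.95 − (1/3)q_{East}.
For East: ∂π/∂q_{East} = 177.7 − 4q_{East} − 2q_{West} = 0 ⇒ q_{East} = 44.425 − 0.5q_{West}.
Plugging q_{East} into West's best response: q_{West} = 30.95 − (1/3)(44.425 − 0.5q_{West}) ⇒ (5/6)q_{West} = 1937/120, so q_{West} = 19.37.
Then q_{East} = 44.425 − 0.5·19.37 = 34.74.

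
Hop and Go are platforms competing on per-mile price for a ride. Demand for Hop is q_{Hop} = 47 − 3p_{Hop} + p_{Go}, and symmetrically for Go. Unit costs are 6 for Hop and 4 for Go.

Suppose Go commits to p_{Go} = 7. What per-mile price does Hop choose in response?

12

Hop's profit: π = (p_{Hop} − 6)(47 − 3p_{Hop} + p_{Go}).
∂π/∂p_{Hop} = 65 − 6p_{Hop} + p_{Go} = 0 ⇒ p_{Hop} = 65/6 + (1/6)p_{Go}.
At p_{Go} = 7: p_{Hop} = 65/6 + (1/6)·7 = 12.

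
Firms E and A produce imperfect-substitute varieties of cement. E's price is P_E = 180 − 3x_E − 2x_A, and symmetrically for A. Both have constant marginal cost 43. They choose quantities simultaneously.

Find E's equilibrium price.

Firm E's profit: π = x_E(180 − 3x_E − 2x_A) − 43x_E.
∂π/∂x_E = 137 − 6x_E − 2x_A = 0 ⇒ x_E = 137/6 − (1/3)x_A.
Setting x_E = x_A in the reaction function: x_E = 137/6 − (1/3)x_E, so x_E = (137/6) / (4/3) = 17.125.
P_E = 180 − 3·17.125 − 2·17.125 = 94.375.

94.375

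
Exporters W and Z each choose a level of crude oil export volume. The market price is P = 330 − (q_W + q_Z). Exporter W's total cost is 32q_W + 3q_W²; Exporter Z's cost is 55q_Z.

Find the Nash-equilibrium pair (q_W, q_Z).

21.4, 126.8

Exporter W's profit: π = q_W(330 − (q_W + q_Z)) − 32q_W − 3q_W².
∂π/∂q_W = 298 − 8q_W − q_Z = 0, so q_W = 37.25 − 0.125q_Z.
For Z: ∂π/∂q_Z = 275 − 2q_Z − q_W = 0 ⇒ q_Z = 137.5 − 0.5q_W.
Substituting the second reaction function into the first: q_W = 37.25 − 0.125(137.5 − 0.5q_W), which gives 0.9375q_W = 20.0625 ⇒ q_W = 21.4.
Then q_Z = 137.5 − 0.5·21.4 = 126.8.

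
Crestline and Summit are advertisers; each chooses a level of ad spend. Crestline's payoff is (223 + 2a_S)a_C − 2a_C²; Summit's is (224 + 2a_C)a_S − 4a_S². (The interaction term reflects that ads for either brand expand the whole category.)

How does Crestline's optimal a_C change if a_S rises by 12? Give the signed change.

Expanding Crestline's payoff: 223a_C + 2a_Sa_C − 2a_C².
∂π/∂a_C = 223 + 2a_S − 4a_C = 0, so a_C = 55.75 + 0.5a_S.
The reaction-function slope is 0.5, so a 12-unit rise in a_S moves a_C by 0.5 × 12 = 6. Crestline's best response rises — the actions are strategic complements.

6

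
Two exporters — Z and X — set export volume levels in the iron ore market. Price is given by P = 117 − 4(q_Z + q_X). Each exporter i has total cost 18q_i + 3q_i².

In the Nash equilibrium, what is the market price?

73

Exporter Z's profit: π = q_Z(117 − 4(q_Z + q_X)) − 18q_Z − 3q_Z².
∂π/∂q_Z = 99 − 14q_Z − 4q_X = 0, so q_Z = 99/14 − (2/7)q_X.
The game is symmetric, so in equilibrium q_X = q_Z: the reaction function gives (9/7)q_Z = 99/14, hence q_Z = 5.5.
Equilibrium price: P = 117 − 4·11 = 73.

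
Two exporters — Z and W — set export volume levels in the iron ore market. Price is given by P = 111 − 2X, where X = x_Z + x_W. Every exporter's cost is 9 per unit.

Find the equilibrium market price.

Exporter Z's profit: π = x_Z(111 − 2(x_Z + x_W)) − 9x_Z.
∂π/∂x_Z = 102 − 4x_Z − 2x_W = 0, so x_Z = 25.5 − 0.5x_W.
The game is symmetric, so in equilibrium x_W = x_Z: the reaction function gives 1.5x_Z = 25.5, hence x_Z = 17.
Equilibrium price: P = 111 − 2·34 = 43.

43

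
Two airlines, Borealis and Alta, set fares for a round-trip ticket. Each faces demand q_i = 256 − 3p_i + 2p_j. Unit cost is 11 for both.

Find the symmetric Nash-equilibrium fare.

Borealis's profit: π = (p_{Borealis} − 11)(256 − 3p_{Borealis} + 2p_{Alta}).
∂π/∂p_{Borealis} = 289 − 6p_{Borealis} + 2p_{Alta} = 0 ⇒ p_{Borealis} = 289/6 + (1/3)p_{Alta}.
By symmetry p_{Alta} = p_{Borealis}; substituting into the reaction function, (2/3)p_{Borealis} = 289/6 and p_{Borealis} = 72.25.

72.25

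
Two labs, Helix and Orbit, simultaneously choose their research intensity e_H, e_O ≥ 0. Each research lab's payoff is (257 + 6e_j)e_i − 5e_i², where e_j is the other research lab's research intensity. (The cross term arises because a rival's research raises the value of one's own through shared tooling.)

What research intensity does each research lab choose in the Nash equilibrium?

64.25

Helix's payoff is (257 + 6e_O)e_H − 5e_H².
∂π/∂e_H = 257 + 6e_O − 10e_H = 0, so e_H = 25.7 + 0.6e_O.
By symmetry e_O = e_H; substituting into the reaction function, 0.4e_H = 25.7 and e_H = 64.25.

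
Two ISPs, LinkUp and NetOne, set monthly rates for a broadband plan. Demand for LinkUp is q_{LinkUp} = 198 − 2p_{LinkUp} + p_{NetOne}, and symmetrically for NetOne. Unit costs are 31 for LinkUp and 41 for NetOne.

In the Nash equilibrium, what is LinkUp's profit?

LinkUp's profit: π = (p_{LinkUp} − 31)(198 − 2p_{LinkUp} + p_{NetOne}).
∂π/∂p_{LinkUp} = 260 − 4p_{LinkUp} + p_{NetOne} = 0 ⇒ p_{LinkUp} = 65 + 0.25p_{NetOne}.
Similarly p_{NetOne} = 70 + 0.25p_{LinkUp}.
Substituting the second reaction function into the first: p_{LinkUp} = 65 + 0.25(70 + 0.25p_{LinkUp}), which gives 0.9375p_{LinkUp} = 82.5 ⇒ p_{LinkUp} = 88.
Then p_{NetOne} = 70 + 0.25·88 = 92.
q_{LinkUp} = 198 − 2·88 + 92 = 114.
Profit = (88 − 31)·114 = 6498.

6498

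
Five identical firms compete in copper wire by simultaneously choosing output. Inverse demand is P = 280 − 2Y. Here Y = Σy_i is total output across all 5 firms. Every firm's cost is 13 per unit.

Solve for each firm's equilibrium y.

A representative firm's profit is π_i = y_i(280 − 2Y) − 13y_i, with Y = y_i + Σ_{j≠i} y_j.
First-order condition: 267 − 4y_i − 2Σ_{j≠i} y_j = 0.
Imposing symmetry (y_j = y for all j) turns Σ_{j≠i} y_j into 4y, so 267 = 12y and y = 22.25.

22.25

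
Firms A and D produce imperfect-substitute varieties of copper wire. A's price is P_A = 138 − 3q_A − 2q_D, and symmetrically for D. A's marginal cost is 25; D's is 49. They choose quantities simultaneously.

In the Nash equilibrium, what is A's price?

71.875

Firm A's profit: π = q_A(138 − 3q_A − 2q_D) − 25q_A.
∂π/∂q_A = 113 − 6q_A − 2q_D = 0 ⇒ q_A = 113/6 − (1/3)q_D.
Similarly q_D = 89/6 − (1/3)q_A.
Solving the two reaction functions simultaneously: (1 − (−1/3)(−1/3))q_A = 113/6 − (1/3)·(89/6), so (8/9)q_A = 125/9 and q_A = 15.625.
Then q_D = 89/6 − (1/3)·15.625 = 9.625.
P_A = 138 − 3·15.625 − 2·9.625 = 71.875.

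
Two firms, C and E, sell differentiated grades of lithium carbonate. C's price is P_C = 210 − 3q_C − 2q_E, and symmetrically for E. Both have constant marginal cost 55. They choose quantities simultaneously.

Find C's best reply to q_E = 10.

22.5

Firm C's profit: π = q_C(210 − 3q_C − 2q_E) − 55q_C.
∂π/∂q_C = 155 − 6q_C − 2q_E = 0 ⇒ q_C = 155/6 − (1/3)q_E.
At q_E = 10: q_C = 155/6 − (1/3)·10 = 22.5.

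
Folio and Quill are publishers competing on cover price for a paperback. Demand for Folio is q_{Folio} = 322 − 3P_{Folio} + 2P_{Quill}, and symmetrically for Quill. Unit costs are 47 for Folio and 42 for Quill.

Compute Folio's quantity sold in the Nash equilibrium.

Folio's profit: π = (P_{Folio} − 47)(322 − 3P_{Folio} + 2P_{Quill}).
∂π/∂P_{Folio} = 463 − 6P_{Folio} + 2P_{Quill} = 0 ⇒ P_{Folio} = 463/6 + (1/3)P_{Quill}.
Similarly P_{Quill} = 224/3 + (1/3)P_{Folio}.
Solving the two reaction functions simultaneously: (1 − (1/3)(1/3))P_{Folio} = 463/6 + (1/3)·(224/3), so (8/9)P_{Folio} = 1837/18 and P_{Folio} = 114.8125.
Then P_{Quill} = 224/3 + (1/3)·114.8125 = 112.9375.
q_{Folio} = 322 − 3·114.8125 + 2·112.9375 = 203.4375.

203.4375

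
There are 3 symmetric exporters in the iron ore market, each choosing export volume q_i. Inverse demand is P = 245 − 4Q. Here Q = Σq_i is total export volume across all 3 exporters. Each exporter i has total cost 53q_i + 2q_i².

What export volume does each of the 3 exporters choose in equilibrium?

9.6

A representative exporter's profit is π_i = q_i(245 − 4Q) − 53q_i − 2q_i², with Q = q_i + Σ_{j≠i} q_j.
First-order condition: 192 − 12q_i − 4Σ_{j≠i} q_j = 0.
Imposing symmetry (q_j = q for all j) turns Σ_{j≠i} q_j into 2q, so 192 = 20q and q = 9.6.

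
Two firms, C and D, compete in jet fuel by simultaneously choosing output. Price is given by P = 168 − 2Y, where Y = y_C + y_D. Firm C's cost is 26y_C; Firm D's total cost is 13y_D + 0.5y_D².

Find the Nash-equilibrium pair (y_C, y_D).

25, 21

Firm C's profit: π = y_C(168 − 2(y_C + y_D)) − 26y_C.
∂π/∂y_C = 142 − 4y_C − 2y_D = 0, so y_C = 35.5 − 0.5y_D.
For D: ∂π/∂y_D = 155 − 5y_D − 2y_C = 0 ⇒ y_D = 31 − 0.4y_C.
Plugging y_D into C's best response: y_C = 35.5 − 0.5(31 − 0.4y_C) ⇒ 0.8y_C = 20, so y_C = 25.
Then y_D = 31 − 0.4·25 = 21.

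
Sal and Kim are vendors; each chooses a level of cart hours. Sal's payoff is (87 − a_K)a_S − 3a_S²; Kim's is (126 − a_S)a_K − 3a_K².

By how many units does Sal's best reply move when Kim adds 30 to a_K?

Expanding Sal's payoff: 87a_S − a_Ka_S − 3a_S².
∂π/∂a_S = 87 − a_K − 6a_S = 0, so a_S = 14.5 − (1/6)a_K.
The reaction-function slope is −1/6, so a 30-unit rise in a_K moves a_S by −1/6 × 30 = −5. Sal's best response falls — the actions are strategic substitutes.

-5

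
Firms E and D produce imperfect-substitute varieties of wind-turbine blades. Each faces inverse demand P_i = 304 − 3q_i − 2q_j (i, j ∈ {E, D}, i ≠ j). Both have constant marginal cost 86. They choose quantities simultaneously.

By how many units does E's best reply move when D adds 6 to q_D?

Firm E's profit: π = q_E(304 − 3q_E − 2q_D) − 86q_E.
∂π/∂q_E = 218 − 6q_E − 2q_D = 0 ⇒ q_E = 109/3 − (1/3)q_D.
The reaction-function slope is −1/3, so a 6-unit rise in q_D moves q_E by −1/3 × 6 = −2. E's best response falls — the actions are strategic substitutes.

-2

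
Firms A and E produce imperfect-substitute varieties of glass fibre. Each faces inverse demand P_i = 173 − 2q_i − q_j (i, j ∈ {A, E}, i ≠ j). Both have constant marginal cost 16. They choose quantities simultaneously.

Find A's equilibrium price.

78.8

Firm A's profit: π = q_A(173 − 2q_A − q_E) − 16q_A.
∂π/∂q_A = 157 − 4q_A − q_E = 0 ⇒ q_A = 39.25 − 0.25q_E.
Setting q_A = q_E in the reaction function: q_A = 39.25 − 0.25q_A, so q_A = 39.25 / 1.25 = 31.4.
P_A = 173 − 2·31.4 − 31.4 = 78.8.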